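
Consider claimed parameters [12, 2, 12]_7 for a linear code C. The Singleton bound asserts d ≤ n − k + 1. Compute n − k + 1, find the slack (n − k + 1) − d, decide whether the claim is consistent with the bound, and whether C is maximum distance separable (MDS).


Singleton RHS = n − k + 1 = 11, slack = -1, bound violated (no such code; not MDS).

Singleton bound: d ≤ n − k + 1.
Here n = 12, k = 2, so n − k + 1 = 11.
Given d = 12, check d ≤ 11: NO.
Slack = (n − k + 1) − d = -1.
The slack is negative: d = 12 exceeds n − k + 1 = 11 by 1, so the Singleton bound is violated and no linear [12, 2, 12]_7 code can exist. In particular it is not MDS (MDS requires d = n − k + 1 exactly).
Description: the claimed parameters are [12, 2, 12]_7; such a code would be impossible (violates the Singleton bound).


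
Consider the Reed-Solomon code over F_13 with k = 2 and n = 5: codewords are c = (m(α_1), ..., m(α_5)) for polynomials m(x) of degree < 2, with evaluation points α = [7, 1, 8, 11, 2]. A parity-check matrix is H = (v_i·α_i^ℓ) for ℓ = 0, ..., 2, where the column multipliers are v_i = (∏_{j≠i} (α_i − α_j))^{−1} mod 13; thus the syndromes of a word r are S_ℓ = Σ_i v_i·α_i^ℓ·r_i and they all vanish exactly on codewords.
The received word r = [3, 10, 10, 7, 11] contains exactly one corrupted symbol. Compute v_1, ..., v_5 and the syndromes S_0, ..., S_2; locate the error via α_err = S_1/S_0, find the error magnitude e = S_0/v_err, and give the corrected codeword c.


S = (8, 12, 5), error at position 3, error magnitude e = 6, c = [3, 10, 4, 7, 11].

Step 1: column multipliers v_i = (∏_{j≠i}(α_i − α_j))^{−1} mod 13.
  i = 1 (α = 7): (7−1)(7−8)(7−11)(7−2) = 6·(−1)·(−4)·5 = 120 ≡ 3, so v_1 = 3^{−1} = 9 (mod 13).
  i = 2 (α = 1): (1−7)(1−8)(1−11)(1−2) = (−6)·(−7)·(−10)·(−1) = 420 ≡ 4, so v_2 = 4^{−1} = 10 (mod 13).
  i = 3 (α = 8): (8−7)(8−1)(8−11)(8−2) = 1·7·(−3)·6 = −126 ≡ 4, so v_3 = 4^{−1} = 10 (mod 13).
  i = 4 (α = 11): (11−7)(11−1)(11−8)(11−2) = 4·10·3·9 = 1080 ≡ 1, so v_4 = 1^{−1} = 1 (mod 13).
  i = 5 (α = 2): (2−7)(2−1)(2−8)(2−11) = (−5)·1·(−6)·(−9) = −270 ≡ 3, so v_5 = 3^{−1} = 9 (mod 13).
  v = [9, 10, 10, 1, 9].
Step 2: syndromes of r = [3, 10, 10, 7, 11] (all sums mod 13).
  S_0 = Σ v_i r_i = 9·3 + 10·10 + 10·10 + 1·7 + 9·11 = 333 ≡ 8.
  S_1 = Σ v_i α_i r_i = 9·7·3 + 10·1·10 + 10·8·10 + 1·11·7 + 9·2·11 = 1364 ≡ 12.
  α_i^2 mod 13 = [10, 1, 12, 4, 4].
  S_2 = Σ v_i α_i^2 r_i = 9·10·3 + 10·1·10 + 10·12·10 + 1·4·7 + 9·4·11 = 1994 ≡ 5.
  S = (8, 12, 5) ≠ 0, so r is not a codeword (an error is present).
Step 3: locate the error. For a single error e at position i, S_ℓ = v_i·e·α_i^ℓ, so α_err = S_1/S_0.
  S_0^{−1} = 8^{−1} = 5 (mod 13), so α_err = 12·5 = 60 ≡ 8 = α_3. Error position i = 3.
  Consistency check: S_2/S_1 = 5·12 = 60 ≡ 8 = α_err ✓ (single-error assumption holds).
Step 4: error magnitude e = S_0/v_3 = S_0·∏_{j≠3}(α_3 − α_j) = 8·4 = 32 ≡ 6 (mod 13).
Step 5: correct position 3: c_3 = r_3 − e = 10 − 6 ≡ 4 (mod 13). Hence c = [3, 10, 4, 7, 11].
  Check: interpolating c through the α_i gives m(x) = 9 + 1·x (degree < 2) with m(α_i) = c_i for every i, so c is indeed a codeword.


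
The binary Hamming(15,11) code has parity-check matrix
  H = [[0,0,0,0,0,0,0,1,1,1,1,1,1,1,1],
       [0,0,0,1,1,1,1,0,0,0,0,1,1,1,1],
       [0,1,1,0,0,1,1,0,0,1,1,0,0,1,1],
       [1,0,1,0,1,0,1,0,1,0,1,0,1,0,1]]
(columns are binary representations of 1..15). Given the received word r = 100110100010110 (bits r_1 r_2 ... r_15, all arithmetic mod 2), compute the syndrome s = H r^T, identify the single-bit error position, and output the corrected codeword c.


s = (1, 1, 1, 1)^T, error position = 15, corrected codeword c = 100110100010111

Compute s = H r^T mod 2 one row at a time:
  s_1 = 0 + 0 + 0 + 1 + 0 + 1 + 1 + 0 = 3 ≡ 1 (mod 2).
  s_2 = 1 + 1 + 0 + 1 + 0 + 1 + 1 + 0 = 5 ≡ 1 (mod 2).
  s_3 = 0 + 0 + 0 + 1 + 0 + 1 + 1 + 0 = 3 ≡ 1 (mod 2).
  s_4 = 1 + 0 + 1 + 1 + 0 + 1 + 1 + 0 = 5 ≡ 1 (mod 2).
s = (1, 1, 1, 1)^T — this equals column 15 of H (binary 1111), so error is at position 15.
Correct: flip bit 15 of r = 100110100010110 to get c = 100110100010111.


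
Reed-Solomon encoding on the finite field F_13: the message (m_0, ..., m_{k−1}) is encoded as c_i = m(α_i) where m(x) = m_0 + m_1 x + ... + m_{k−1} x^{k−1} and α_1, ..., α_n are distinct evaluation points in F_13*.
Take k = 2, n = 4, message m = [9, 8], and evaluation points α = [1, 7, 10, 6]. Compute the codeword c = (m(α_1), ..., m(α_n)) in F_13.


c = [4, 0, 11, 5]

Message polynomial: m(x) = 9 + 8·x (mod 13).
For each evaluation point α_i, compute m(α_i) mod 13:
  α_1 = 1: Horner steps 8 → 4, so m(1) = 4.
  α_2 = 7: Horner steps 8 → 0, so m(7) = 0.
  α_3 = 10: Horner steps 8 → 11, so m(10) = 11.
  α_4 = 6: Horner steps 8 → 5, so m(6) = 5.
Codeword c = [4, 0, 11, 5] ∈ F_13^4.


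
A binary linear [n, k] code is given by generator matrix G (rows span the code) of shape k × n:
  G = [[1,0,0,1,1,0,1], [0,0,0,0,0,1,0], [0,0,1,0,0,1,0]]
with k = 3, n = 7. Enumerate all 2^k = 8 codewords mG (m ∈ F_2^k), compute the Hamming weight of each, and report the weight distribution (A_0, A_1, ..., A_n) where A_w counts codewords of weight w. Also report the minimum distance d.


Weight distribution: A_0 = 1, A_1 = 2, A_2 = 1, A_4 = 1, A_5 = 2, A_6 = 1. Minimum distance d = 1.

Enumerate all 2^3 = 8 messages m ∈ F_2^3.
For each, compute codeword c = mG in F_2^7, then tally its weight.
  m = 000 → c = 0000000, weight = 0.
  m = 100 → c = 1001101, weight = 4.
  m = 010 → c = 0000010, weight = 1.
  m = 110 → c = 1001111, weight = 5.
  m = 001 → c = 0010010, weight = 2.
  m = 101 → c = 1011111, weight = 6.
  m = 011 → c = 0010000, weight = 1.
  m = 111 → c = 1011101, weight = 5.
Tally weights:
  weight 0: 1 codewords.
  weight 1: 2 codewords.
  weight 2: 1 codewords.
  weight 4: 1 codewords.
  weight 5: 2 codewords.
  weight 6: 1 codewords.
Minimum distance d = smallest w > 0 with A_w > 0 = 1.
Sanity: Σ A_w = 8 = 2^3 = 8 ✓.


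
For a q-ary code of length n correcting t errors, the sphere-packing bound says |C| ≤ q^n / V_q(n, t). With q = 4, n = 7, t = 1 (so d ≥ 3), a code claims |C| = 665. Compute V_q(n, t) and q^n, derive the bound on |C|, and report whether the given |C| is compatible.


V_q(n, t) = 22, q^n = 16384, Hamming bound = 744, |C| = 665 ≤ bound (satisfied).

Step 1: Compute V_q(n, t) = Σ_{j=0}^1 C(n, j) (q−1)^j.
  j = 0: C(7,0)·(3)^0 = 1·1 = 1.
  j = 1: C(7,1)·(3)^1 = 7·3 = 21.
  V_q(n, t) = 1 + 21 = 22.
Step 2: q^n = 4^7 = 16384.
Step 3: Hamming bound ⌊q^n / V_q(n,t)⌋ = ⌊16384/22⌋ = 744.
Step 4: Compare |C| = 665 to 744: satisfied.
The claimed |C| lies below the Hamming bound.


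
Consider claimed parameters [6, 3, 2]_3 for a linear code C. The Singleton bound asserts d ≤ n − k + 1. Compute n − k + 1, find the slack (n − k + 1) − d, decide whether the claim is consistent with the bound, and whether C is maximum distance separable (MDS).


Singleton RHS = n − k + 1 = 4, slack = 2, bound satisfied, not MDS.

Singleton bound: d ≤ n − k + 1.
Here n = 6, k = 3, so n − k + 1 = 4.
Given d = 2, check d ≤ 4: YES.
Slack = (n − k + 1) − d = 2.
The code is NOT MDS (slack = 2 > 0).
Description: the claimed parameters are [6, 3, 2]_3; such a code would be non-MDS.


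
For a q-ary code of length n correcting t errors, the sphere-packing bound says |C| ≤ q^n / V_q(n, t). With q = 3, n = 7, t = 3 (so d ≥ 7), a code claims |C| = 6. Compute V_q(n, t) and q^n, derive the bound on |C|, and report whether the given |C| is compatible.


V_q(n, t) = 379, q^n = 2187, Hamming bound = 5, |C| = 6 > bound (violated).

Step 1: Compute V_q(n, t) = Σ_{j=0}^3 C(n, j) (q−1)^j.
  j = 0: C(7,0)·(2)^0 = 1·1 = 1.
  j = 1: C(7,1)·(2)^1 = 7·2 = 14.
  j = 2: C(7,2)·(2)^2 = 21·4 = 84.
  j = 3: C(7,3)·(2)^3 = 35·8 = 280.
  V_q(n, t) = 1 + 14 + 84 + 280 = 379.
Step 2: q^n = 3^7 = 2187.
Step 3: Hamming bound ⌊q^n / V_q(n,t)⌋ = ⌊2187/379⌋ = 5.
Step 4: Compare |C| = 6 to 5: violated.
The claimed |C| lies above the Hamming bound, so no 3-ary code of length 7 with d ≥ 7 can have 6 codewords.


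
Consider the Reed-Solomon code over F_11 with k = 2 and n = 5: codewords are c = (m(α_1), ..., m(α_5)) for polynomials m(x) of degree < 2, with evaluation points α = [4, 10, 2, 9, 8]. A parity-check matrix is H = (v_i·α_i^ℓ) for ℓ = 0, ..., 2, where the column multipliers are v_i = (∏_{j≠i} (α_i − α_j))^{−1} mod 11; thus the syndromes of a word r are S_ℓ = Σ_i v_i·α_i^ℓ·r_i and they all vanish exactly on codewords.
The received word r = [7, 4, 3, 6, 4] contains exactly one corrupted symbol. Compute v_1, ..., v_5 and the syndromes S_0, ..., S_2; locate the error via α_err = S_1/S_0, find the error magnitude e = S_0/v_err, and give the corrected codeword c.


S = (5, 6, 5), error at position 2, error magnitude e = 7, c = [7, 8, 3, 6, 4].

Step 1: column multipliers v_i = (∏_{j≠i}(α_i − α_j))^{−1} mod 11.
  i = 1 (α = 4): (4−10)(4−2)(4−9)(4−8) = (−6)·2·(−5)·(−4) = −240 ≡ 2, so v_1 = 2^{−1} = 6 (mod 11).
  i = 2 (α = 10): (10−4)(10−2)(10−9)(10−8) = 6·8·1·2 = 96 ≡ 8, so v_2 = 8^{−1} = 7 (mod 11).
  i = 3 (α = 2): (2−4)(2−10)(2−9)(2−8) = (−2)·(−8)·(−7)·(−6) = 672 ≡ 1, so v_3 = 1^{−1} = 1 (mod 11).
  i = 4 (α = 9): (9−4)(9−10)(9−2)(9−8) = 5·(−1)·7·1 = −35 ≡ 9, so v_4 = 9^{−1} = 5 (mod 11).
  i = 5 (α = 8): (8−4)(8−10)(8−2)(8−9) = 4·(−2)·6·(−1) = 48 ≡ 4, so v_5 = 4^{−1} = 3 (mod 11).
  v = [6, 7, 1, 5, 3].
Step 2: syndromes of r = [7, 4, 3, 6, 4] (all sums mod 11).
  S_0 = Σ v_i r_i = 6·7 + 7·4 + 1·3 + 5·6 + 3·4 = 115 ≡ 5.
  S_1 = Σ v_i α_i r_i = 6·4·7 + 7·10·4 + 1·2·3 + 5·9·6 + 3·8·4 = 820 ≡ 6.
  α_i^2 mod 11 = [5, 1, 4, 4, 9].
  S_2 = Σ v_i α_i^2 r_i = 6·5·7 + 7·1·4 + 1·4·3 + 5·4·6 + 3·9·4 = 478 ≡ 5.
  S = (5, 6, 5) ≠ 0, so r is not a codeword (an error is present).
Step 3: locate the error. For a single error e at position i, S_ℓ = v_i·e·α_i^ℓ, so α_err = S_1/S_0.
  S_0^{−1} = 5^{−1} = 9 (mod 11), so α_err = 6·9 = 54 ≡ 10 = α_2. Error position i = 2.
  Consistency check: S_2/S_1 = 5·2 = 10 ≡ 10 = α_err ✓ (single-error assumption holds).
Step 4: error magnitude e = S_0/v_2 = S_0·∏_{j≠2}(α_2 − α_j) = 5·8 = 40 ≡ 7 (mod 11).
Step 5: correct position 2: c_2 = r_2 − e = 4 − 7 ≡ 8 (mod 11). Hence c = [7, 8, 3, 6, 4].
  Check: interpolating c through the α_i gives m(x) = 10 + 2·x (degree < 2) with m(α_i) = c_i for every i, so c is indeed a codeword.


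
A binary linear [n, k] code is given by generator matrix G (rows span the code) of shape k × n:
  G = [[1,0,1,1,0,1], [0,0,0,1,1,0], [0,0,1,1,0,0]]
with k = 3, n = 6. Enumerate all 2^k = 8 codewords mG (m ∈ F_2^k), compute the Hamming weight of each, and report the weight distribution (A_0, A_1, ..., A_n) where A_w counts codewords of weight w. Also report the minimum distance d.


Weight distribution: A_0 = 1, A_2 = 4, A_4 = 3. Minimum distance d = 2.

Enumerate all 2^3 = 8 messages m ∈ F_2^3.
For each, compute codeword c = mG in F_2^6, then tally its weight.
  m = 000 → c = 000000, weight = 0.
  m = 100 → c = 101101, weight = 4.
  m = 010 → c = 000110, weight = 2.
  m = 110 → c = 101011, weight = 4.
  m = 001 → c = 001100, weight = 2.
  m = 101 → c = 100001, weight = 2.
  m = 011 → c = 001010, weight = 2.
  m = 111 → c = 100111, weight = 4.
Tally weights:
  weight 0: 1 codewords.
  weight 2: 4 codewords.
  weight 4: 3 codewords.
Minimum distance d = smallest w > 0 with A_w > 0 = 2.
Sanity: Σ A_w = 8 = 2^3 = 8 ✓.


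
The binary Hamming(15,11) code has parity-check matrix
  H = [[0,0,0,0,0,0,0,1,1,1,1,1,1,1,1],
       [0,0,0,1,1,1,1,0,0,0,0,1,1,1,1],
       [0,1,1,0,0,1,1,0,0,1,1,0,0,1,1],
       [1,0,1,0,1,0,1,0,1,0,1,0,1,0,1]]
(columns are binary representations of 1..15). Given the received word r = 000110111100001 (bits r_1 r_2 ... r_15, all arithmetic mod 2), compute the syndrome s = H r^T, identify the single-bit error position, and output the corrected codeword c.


s = (0, 0, 1, 0)^T, error position = 2, corrected codeword c = 010110111100001

Compute s = H r^T mod 2 one row at a time:
  s_1 = 1 + 1 + 1 + 0 + 0 + 0 + 0 + 1 = 4 ≡ 0 (mod 2).
  s_2 = 1 + 1 + 0 + 1 + 0 + 0 + 0 + 1 = 4 ≡ 0 (mod 2).
  s_3 = 0 + 0 + 0 + 1 + 1 + 0 + 0 + 1 = 3 ≡ 1 (mod 2).
  s_4 = 0 + 0 + 1 + 1 + 1 + 0 + 0 + 1 = 4 ≡ 0 (mod 2).
s = (0, 0, 1, 0)^T — this equals column 2 of H (binary 0010), so error is at position 2.
Correct: flip bit 2 of r = 000110111100001 to get c = 010110111100001.


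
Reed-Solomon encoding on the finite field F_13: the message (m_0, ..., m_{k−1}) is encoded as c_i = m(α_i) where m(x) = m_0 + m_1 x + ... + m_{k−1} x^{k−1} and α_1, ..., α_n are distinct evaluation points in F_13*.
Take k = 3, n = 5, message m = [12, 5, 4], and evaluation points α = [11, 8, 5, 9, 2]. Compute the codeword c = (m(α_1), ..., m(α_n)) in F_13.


c = [5, 9, 7, 4, 12]

Message polynomial: m(x) = 12 + 5·x + 4·x^2 (mod 13).
For each evaluation point α_i, compute m(α_i) mod 13:
  α_1 = 11: Horner steps 4 → 10 → 5, so m(11) = 5.
  α_2 = 8: Horner steps 4 → 11 → 9, so m(8) = 9.
  α_3 = 5: Horner steps 4 → 12 → 7, so m(5) = 7.
  α_4 = 9: Horner steps 4 → 2 → 4, so m(9) = 4.
  α_5 = 2: Horner steps 4 → 0 → 12, so m(2) = 12.
Codeword c = [5, 9, 7, 4, 12] ∈ F_13^5.


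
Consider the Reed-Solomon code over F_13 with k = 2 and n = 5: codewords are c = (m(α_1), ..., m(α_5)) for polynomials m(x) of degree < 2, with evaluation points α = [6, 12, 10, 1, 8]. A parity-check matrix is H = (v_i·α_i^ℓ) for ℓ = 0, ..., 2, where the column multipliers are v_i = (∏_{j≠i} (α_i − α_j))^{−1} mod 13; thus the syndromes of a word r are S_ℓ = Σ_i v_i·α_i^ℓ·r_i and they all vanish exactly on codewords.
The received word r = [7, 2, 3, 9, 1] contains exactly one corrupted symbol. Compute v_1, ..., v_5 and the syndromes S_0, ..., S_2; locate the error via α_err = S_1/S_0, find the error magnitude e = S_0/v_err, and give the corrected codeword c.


S = (5, 11, 6), error at position 3, error magnitude e = 8, c = [7, 2, 8, 9, 1].

Step 1: column multipliers v_i = (∏_{j≠i}(α_i − α_j))^{−1} mod 13.
  i = 1 (α = 6): (6−12)(6−10)(6−1)(6−8) = (−6)·(−4)·5·(−2) = −240 ≡ 7, so v_1 = 7^{−1} = 2 (mod 13).
  i = 2 (α = 12): (12−6)(12−10)(12−1)(12−8) = 6·2·11·4 = 528 ≡ 8, so v_2 = 8^{−1} = 5 (mod 13).
  i = 3 (α = 10): (10−6)(10−12)(10−1)(10−8) = 4·(−2)·9·2 = −144 ≡ 12, so v_3 = 12^{−1} = 12 (mod 13).
  i = 4 (α = 1): (1−6)(1−12)(1−10)(1−8) = (−5)·(−11)·(−9)·(−7) = 3465 ≡ 7, so v_4 = 7^{−1} = 2 (mod 13).
  i = 5 (α = 8): (8−6)(8−12)(8−10)(8−1) = 2·(−4)·(−2)·7 = 112 ≡ 8, so v_5 = 8^{−1} = 5 (mod 13).
  v = [2, 5, 12, 2, 5].
Step 2: syndromes of r = [7, 2, 3, 9, 1] (all sums mod 13).
  S_0 = Σ v_i r_i = 2·7 + 5·2 + 12·3 + 2·9 + 5·1 = 83 ≡ 5.
  S_1 = Σ v_i α_i r_i = 2·6·7 + 5·12·2 + 12·10·3 + 2·1·9 + 5·8·1 = 622 ≡ 11.
  α_i^2 mod 13 = [10, 1, 9, 1, 12].
  S_2 = Σ v_i α_i^2 r_i = 2·10·7 + 5·1·2 + 12·9·3 + 2·1·9 + 5·12·1 = 552 ≡ 6.
  S = (5, 11, 6) ≠ 0, so r is not a codeword (an error is present).
Step 3: locate the error. For a single error e at position i, S_ℓ = v_i·e·α_i^ℓ, so α_err = S_1/S_0.
  S_0^{−1} = 5^{−1} = 8 (mod 13), so α_err = 11·8 = 88 ≡ 10 = α_3. Error position i = 3.
  Consistency check: S_2/S_1 = 6·6 = 36 ≡ 10 = α_err ✓ (single-error assumption holds).
Step 4: error magnitude e = S_0/v_3 = S_0·∏_{j≠3}(α_3 − α_j) = 5·12 = 60 ≡ 8 (mod 13).
Step 5: correct position 3: c_3 = r_3 − e = 3 − 8 ≡ 8 (mod 13). Hence c = [7, 2, 8, 9, 1].
  Check: interpolating c through the α_i gives m(x) = 12 + 10·x (degree < 2) with m(α_i) = c_i for every i, so c is indeed a codeword.


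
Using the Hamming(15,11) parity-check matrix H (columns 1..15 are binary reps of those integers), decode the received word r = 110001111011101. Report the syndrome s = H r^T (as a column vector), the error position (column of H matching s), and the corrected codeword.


s = (0, 1, 1, 0)^T, error position = 6, corrected codeword c = 110000111011101

Compute s = H r^T mod 2 one row at a time:
  s_1 = 1 + 1 + 0 + 1 + 1 + 1 + 0 + 1 = 6 ≡ 0 (mod 2).
  s_2 = 0 + 0 + 1 + 1 + 1 + 1 + 0 + 1 = 5 ≡ 1 (mod 2).
  s_3 = 1 + 0 + 1 + 1 + 0 + 1 + 0 + 1 = 5 ≡ 1 (mod 2).
  s_4 = 1 + 0 + 0 + 1 + 1 + 1 + 1 + 1 = 6 ≡ 0 (mod 2).
s = (0, 1, 1, 0)^T — this equals column 6 of H (binary 0110), so error is at position 6.
Correct: flip bit 6 of r = 110001111011101 to get c = 110000111011101.


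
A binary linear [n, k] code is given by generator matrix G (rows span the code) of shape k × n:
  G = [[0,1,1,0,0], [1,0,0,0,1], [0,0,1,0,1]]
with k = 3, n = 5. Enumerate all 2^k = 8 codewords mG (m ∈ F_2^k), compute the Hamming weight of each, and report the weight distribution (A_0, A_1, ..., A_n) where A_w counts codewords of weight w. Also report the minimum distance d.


Weight distribution: A_0 = 1, A_2 = 6, A_4 = 1. Minimum distance d = 2.

Enumerate all 2^3 = 8 messages m ∈ F_2^3.
For each, compute codeword c = mG in F_2^5, then tally its weight.
  m = 000 → c = 00000, weight = 0.
  m = 100 → c = 01100, weight = 2.
  m = 010 → c = 10001, weight = 2.
  m = 110 → c = 11101, weight = 4.
  m = 001 → c = 00101, weight = 2.
  m = 101 → c = 01001, weight = 2.
  m = 011 → c = 10100, weight = 2.
  m = 111 → c = 11000, weight = 2.
Tally weights:
  weight 0: 1 codewords.
  weight 2: 6 codewords.
  weight 4: 1 codewords.
Minimum distance d = smallest w > 0 with A_w > 0 = 2.
Sanity: Σ A_w = 8 = 2^3 = 8 ✓.


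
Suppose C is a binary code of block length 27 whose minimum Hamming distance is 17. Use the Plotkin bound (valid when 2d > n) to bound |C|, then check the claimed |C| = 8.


Plotkin bound M ≤ 4; given |C| = 8 > bound (violated).

Check applicability: 2d = 34, n = 27.
2d − n = 7 > 0, so Plotkin applies.
Compute d/(2d−n) = 17/7 ≈ 2.4286.
⌊d/(2d−n)⌋ = 2.
Plotkin bound: M ≤ 2·2 = 4.
Given |C| = 8, check: VIOLATED.
This |C| is above the Plotkin bound, so no binary code with n = 27, d = 17 and 8 codewords exists.


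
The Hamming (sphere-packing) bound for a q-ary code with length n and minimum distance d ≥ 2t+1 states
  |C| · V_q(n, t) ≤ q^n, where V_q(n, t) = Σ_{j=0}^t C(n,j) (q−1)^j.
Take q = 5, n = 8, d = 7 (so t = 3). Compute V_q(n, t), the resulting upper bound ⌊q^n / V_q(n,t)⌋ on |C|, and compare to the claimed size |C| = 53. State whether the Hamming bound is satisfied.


V_q(n, t) = 4065, q^n = 390625, Hamming bound = 96, |C| = 53 ≤ bound (satisfied).

Step 1: Compute V_q(n, t) = Σ_{j=0}^3 C(n, j) (q−1)^j.
  j = 0: C(8,0)·(4)^0 = 1·1 = 1.
  j = 1: C(8,1)·(4)^1 = 8·4 = 32.
  j = 2: C(8,2)·(4)^2 = 28·16 = 448.
  j = 3: C(8,3)·(4)^3 = 56·64 = 3584.
  V_q(n, t) = 1 + 32 + 448 + 3584 = 4065.
Step 2: q^n = 5^8 = 390625.
Step 3: Hamming bound ⌊q^n / V_q(n,t)⌋ = ⌊390625/4065⌋ = 96.
Step 4: Compare |C| = 53 to 96: satisfied.
The claimed |C| lies below the Hamming bound.


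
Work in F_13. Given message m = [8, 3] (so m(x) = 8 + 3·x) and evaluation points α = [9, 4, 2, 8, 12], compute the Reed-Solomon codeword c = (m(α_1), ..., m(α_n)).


c = [9, 7, 1, 6, 5]

Message polynomial: m(x) = 8 + 3·x (mod 13).
For each evaluation point α_i, compute m(α_i) mod 13:
  α_1 = 9: Horner steps 3 → 9, so m(9) = 9.
  α_2 = 4: Horner steps 3 → 7, so m(4) = 7.
  α_3 = 2: Horner steps 3 → 1, so m(2) = 1.
  α_4 = 8: Horner steps 3 → 6, so m(8) = 6.
  α_5 = 12: Horner steps 3 → 5, so m(12) = 5.
Codeword c = [9, 7, 1, 6, 5] ∈ F_13^5.


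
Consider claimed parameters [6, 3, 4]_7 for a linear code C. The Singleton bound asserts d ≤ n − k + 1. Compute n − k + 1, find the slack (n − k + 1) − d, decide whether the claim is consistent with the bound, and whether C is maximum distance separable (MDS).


Singleton RHS = n − k + 1 = 4, slack = 0, bound satisfied, MDS.

Singleton bound: d ≤ n − k + 1.
Here n = 6, k = 3, so n − k + 1 = 4.
Given d = 4, check d ≤ 4: YES.
Slack = (n − k + 1) − d = 0.
The code is MDS (slack = 0).
Description: the claimed parameters are [6, 3, 4]_7; such a code would be MDS (meets Singleton bound).


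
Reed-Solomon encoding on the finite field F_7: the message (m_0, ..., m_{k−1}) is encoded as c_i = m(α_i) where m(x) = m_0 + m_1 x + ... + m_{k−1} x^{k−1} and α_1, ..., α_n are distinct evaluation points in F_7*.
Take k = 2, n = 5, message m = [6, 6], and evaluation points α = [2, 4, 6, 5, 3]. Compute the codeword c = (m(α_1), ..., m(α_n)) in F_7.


c = [4, 2, 0, 1, 3]

Message polynomial: m(x) = 6 + 6·x (mod 7).
For each evaluation point α_i, compute m(α_i) mod 7:
  α_1 = 2: Horner steps 6 → 4, so m(2) = 4.
  α_2 = 4: Horner steps 6 → 2, so m(4) = 2.
  α_3 = 6: Horner steps 6 → 0, so m(6) = 0.
  α_4 = 5: Horner steps 6 → 1, so m(5) = 1.
  α_5 = 3: Horner steps 6 → 3, so m(3) = 3.
Codeword c = [4, 2, 0, 1, 3] ∈ F_7^5.


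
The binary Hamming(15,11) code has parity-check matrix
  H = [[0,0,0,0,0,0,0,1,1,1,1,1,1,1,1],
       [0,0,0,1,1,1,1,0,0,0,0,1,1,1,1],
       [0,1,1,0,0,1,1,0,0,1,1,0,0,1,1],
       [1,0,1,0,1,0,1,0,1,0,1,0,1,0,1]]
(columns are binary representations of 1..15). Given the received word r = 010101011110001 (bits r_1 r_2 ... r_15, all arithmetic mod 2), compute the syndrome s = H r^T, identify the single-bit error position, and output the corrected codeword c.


s = (1, 1, 1, 1)^T, error position = 15, corrected codeword c = 010101011110000

Compute s = H r^T mod 2 one row at a time:
  s_1 = 1 + 1 + 1 + 1 + 0 + 0 + 0 + 1 = 5 ≡ 1 (mod 2).
  s_2 = 1 + 0 + 1 + 0 + 0 + 0 + 0 + 1 = 3 ≡ 1 (mod 2).
  s_3 = 1 + 0 + 1 + 0 + 1 + 1 + 0 + 1 = 5 ≡ 1 (mod 2).
  s_4 = 0 + 0 + 0 + 0 + 1 + 1 + 0 + 1 = 3 ≡ 1 (mod 2).
s = (1, 1, 1, 1)^T — this equals column 15 of H (binary 1111), so error is at position 15.
Correct: flip bit 15 of r = 010101011110001 to get c = 010101011110000.


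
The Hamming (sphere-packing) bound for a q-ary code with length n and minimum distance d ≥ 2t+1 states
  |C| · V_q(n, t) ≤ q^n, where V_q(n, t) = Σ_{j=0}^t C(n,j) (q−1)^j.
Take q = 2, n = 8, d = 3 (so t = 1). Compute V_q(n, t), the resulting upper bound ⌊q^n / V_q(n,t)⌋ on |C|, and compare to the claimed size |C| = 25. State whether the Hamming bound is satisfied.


V_q(n, t) = 9, q^n = 256, Hamming bound = 28, |C| = 25 ≤ bound (satisfied).

Step 1: Compute V_q(n, t) = Σ_{j=0}^1 C(n, j) (q−1)^j.
  j = 0: C(8,0)·(1)^0 = 1·1 = 1.
  j = 1: C(8,1)·(1)^1 = 8·1 = 8.
  V_q(n, t) = 1 + 8 = 9.
Step 2: q^n = 2^8 = 256.
Step 3: Hamming bound ⌊q^n / V_q(n,t)⌋ = ⌊256/9⌋ = 28.
Step 4: Compare |C| = 25 to 28: satisfied.
The claimed |C| lies below the Hamming bound.


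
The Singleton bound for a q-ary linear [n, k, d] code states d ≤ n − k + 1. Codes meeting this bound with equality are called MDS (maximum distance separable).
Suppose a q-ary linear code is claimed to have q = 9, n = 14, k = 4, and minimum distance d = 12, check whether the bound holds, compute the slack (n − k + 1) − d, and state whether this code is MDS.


Singleton RHS = n − k + 1 = 11, slack = -1, bound violated (no such code; not MDS).

Singleton bound: d ≤ n − k + 1.
Here n = 14, k = 4, so n − k + 1 = 11.
Given d = 12, check d ≤ 11: NO.
Slack = (n − k + 1) − d = -1.
The slack is negative: d = 12 exceeds n − k + 1 = 11 by 1, so the Singleton bound is violated and no linear [14, 4, 12]_9 code can exist. In particular it is not MDS (MDS requires d = n − k + 1 exactly).
Description: the claimed parameters are [14, 4, 12]_9; such a code would be impossible (violates the Singleton bound).


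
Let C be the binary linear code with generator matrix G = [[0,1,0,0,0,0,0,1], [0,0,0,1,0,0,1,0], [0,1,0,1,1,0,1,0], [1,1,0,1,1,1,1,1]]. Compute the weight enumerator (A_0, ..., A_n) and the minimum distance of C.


Weight distribution: A_0 = 1, A_2 = 4, A_3 = 3, A_4 = 3, A_5 = 4, A_7 = 1. Minimum distance d = 2.

Enumerate all 2^4 = 16 messages m ∈ F_2^4.
For each, compute codeword c = mG in F_2^8, then tally its weight.
  m = 0000 → c = 00000000, weight = 0.
  m = 1000 → c = 01000001, weight = 2.
  m = 0100 → c = 00010010, weight = 2.
  m = 1100 → c = 01010011, weight = 4.
  m = 0010 → c = 01011010, weight = 4.
  m = 1010 → c = 00011011, weight = 4.
  m = 0110 → c = 01001000, weight = 2.
  m = 1110 → c = 00001001, weight = 2.
  m = 0001 → c = 11011111, weight = 7.
  m = 1001 → c = 10011110, weight = 5.
  m = 0101 → c = 11001101, weight = 5.
  m = 1101 → c = 10001100, weight = 3.
  m = 0011 → c = 10000101, weight = 3.
  m = 1011 → c = 11000100, weight = 3.
  m = 0111 → c = 10010111, weight = 5.
  m = 1111 → c = 11010110, weight = 5.
Tally weights:
  weight 0: 1 codewords.
  weight 2: 4 codewords.
  weight 3: 3 codewords.
  weight 4: 3 codewords.
  weight 5: 4 codewords.
  weight 7: 1 codewords.
Minimum distance d = smallest w > 0 with A_w > 0 = 2.
Sanity: Σ A_w = 16 = 2^4 = 16 ✓.


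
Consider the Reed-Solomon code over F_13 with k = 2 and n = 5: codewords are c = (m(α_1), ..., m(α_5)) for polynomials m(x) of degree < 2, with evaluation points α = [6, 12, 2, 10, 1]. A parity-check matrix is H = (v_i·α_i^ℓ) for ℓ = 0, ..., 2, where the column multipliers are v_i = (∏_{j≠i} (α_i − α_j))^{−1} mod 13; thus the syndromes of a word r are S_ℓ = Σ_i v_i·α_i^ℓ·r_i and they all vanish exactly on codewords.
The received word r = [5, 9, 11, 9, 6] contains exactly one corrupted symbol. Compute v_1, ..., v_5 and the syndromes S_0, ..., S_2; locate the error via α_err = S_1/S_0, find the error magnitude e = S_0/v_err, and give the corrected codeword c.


S = (4, 1, 10), error at position 4, error magnitude e = 10, c = [5, 9, 11, 12, 6].

Step 1: column multipliers v_i = (∏_{j≠i}(α_i − α_j))^{−1} mod 13.
  i = 1 (α = 6): (6−12)(6−2)(6−10)(6−1) = (−6)·4·(−4)·5 = 480 ≡ 12, so v_1 = 12^{−1} = 12 (mod 13).
  i = 2 (α = 12): (12−6)(12−2)(12−10)(12−1) = 6·10·2·11 = 1320 ≡ 7, so v_2 = 7^{−1} = 2 (mod 13).
  i = 3 (α = 2): (2−6)(2−12)(2−10)(2−1) = (−4)·(−10)·(−8)·1 = −320 ≡ 5, so v_3 = 5^{−1} = 8 (mod 13).
  i = 4 (α = 10): (10−6)(10−12)(10−2)(10−1) = 4·(−2)·8·9 = −576 ≡ 9, so v_4 = 9^{−1} = 3 (mod 13).
  i = 5 (α = 1): (1−6)(1−12)(1−2)(1−10) = (−5)·(−11)·(−1)·(−9) = 495 ≡ 1, so v_5 = 1^{−1} = 1 (mod 13).
  v = [12, 2, 8, 3, 1].
Step 2: syndromes of r = [5, 9, 11, 9, 6] (all sums mod 13).
  S_0 = Σ v_i r_i = 12·5 + 2·9 + 8·11 + 3·9 + 1·6 = 199 ≡ 4.
  S_1 = Σ v_i α_i r_i = 12·6·5 + 2·12·9 + 8·2·11 + 3·10·9 + 1·1·6 = 1028 ≡ 1.
  α_i^2 mod 13 = [10, 1, 4, 9, 1].
  S_2 = Σ v_i α_i^2 r_i = 12·10·5 + 2·1·9 + 8·4·11 + 3·9·9 + 1·1·6 = 1219 ≡ 10.
  S = (4, 1, 10) ≠ 0, so r is not a codeword (an error is present).
Step 3: locate the error. For a single error e at position i, S_ℓ = v_i·e·α_i^ℓ, so α_err = S_1/S_0.
  S_0^{−1} = 4^{−1} = 10 (mod 13), so α_err = 1·10 = 10 ≡ 10 = α_4. Error position i = 4.
  Consistency check: S_2/S_1 = 10·1 = 10 ≡ 10 = α_err ✓ (single-error assumption holds).
Step 4: error magnitude e = S_0/v_4 = S_0·∏_{j≠4}(α_4 − α_j) = 4·9 = 36 ≡ 10 (mod 13).
Step 5: correct position 4: c_4 = r_4 − e = 9 − 10 ≡ 12 (mod 13). Hence c = [5, 9, 11, 12, 6].
  Check: interpolating c through the α_i gives m(x) = 1 + 5·x (degree < 2) with m(α_i) = c_i for every i, so c is indeed a codeword.


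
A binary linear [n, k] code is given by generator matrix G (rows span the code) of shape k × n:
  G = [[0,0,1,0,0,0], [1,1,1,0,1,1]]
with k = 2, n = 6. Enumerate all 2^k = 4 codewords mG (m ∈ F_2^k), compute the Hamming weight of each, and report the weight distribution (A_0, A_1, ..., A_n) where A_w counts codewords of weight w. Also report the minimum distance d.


Weight distribution: A_0 = 1, A_1 = 1, A_4 = 1, A_5 = 1. Minimum distance d = 1.

Enumerate all 2^2 = 4 messages m ∈ F_2^2.
For each, compute codeword c = mG in F_2^6, then tally its weight.
  m = 00 → c = 000000, weight = 0.
  m = 10 → c = 001000, weight = 1.
  m = 01 → c = 111011, weight = 5.
  m = 11 → c = 110011, weight = 4.
Tally weights:
  weight 0: 1 codewords.
  weight 1: 1 codewords.
  weight 4: 1 codewords.
  weight 5: 1 codewords.
Minimum distance d = smallest w > 0 with A_w > 0 = 1.
Sanity: Σ A_w = 4 = 2^2 = 4 ✓.


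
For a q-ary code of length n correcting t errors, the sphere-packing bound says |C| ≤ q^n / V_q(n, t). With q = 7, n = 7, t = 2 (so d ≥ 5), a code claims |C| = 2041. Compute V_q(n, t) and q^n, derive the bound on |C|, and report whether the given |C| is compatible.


V_q(n, t) = 799, q^n = 823543, Hamming bound = 1030, |C| = 2041 > bound (violated).

Step 1: Compute V_q(n, t) = Σ_{j=0}^2 C(n, j) (q−1)^j.
  j = 0: C(7,0)·(6)^0 = 1·1 = 1.
  j = 1: C(7,1)·(6)^1 = 7·6 = 42.
  j = 2: C(7,2)·(6)^2 = 21·36 = 756.
  V_q(n, t) = 1 + 42 + 756 = 799.
Step 2: q^n = 7^7 = 823543.
Step 3: Hamming bound ⌊q^n / V_q(n,t)⌋ = ⌊823543/799⌋ = 1030.
Step 4: Compare |C| = 2041 to 1030: violated.
The claimed |C| lies above the Hamming bound, so no 7-ary code of length 7 with d ≥ 5 can have 2041 codewords.


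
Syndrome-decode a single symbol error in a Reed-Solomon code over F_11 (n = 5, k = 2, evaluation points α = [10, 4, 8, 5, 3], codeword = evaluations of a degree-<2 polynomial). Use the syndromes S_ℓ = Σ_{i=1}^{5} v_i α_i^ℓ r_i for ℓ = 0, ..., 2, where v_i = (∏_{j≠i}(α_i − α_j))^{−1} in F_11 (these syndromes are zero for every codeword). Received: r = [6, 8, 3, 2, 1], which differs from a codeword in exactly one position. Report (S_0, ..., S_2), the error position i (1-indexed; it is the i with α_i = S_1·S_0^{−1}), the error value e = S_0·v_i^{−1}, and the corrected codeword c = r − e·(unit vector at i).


S = (8, 7, 2), error at position 4, error magnitude e = 9, c = [6, 8, 3, 4, 1].

Step 1: column multipliers v_i = (∏_{j≠i}(α_i − α_j))^{−1} mod 11.
  i = 1 (α = 10): (10−4)(10−8)(10−5)(10−3) = 6·2·5·7 = 420 ≡ 2, so v_1 = 2^{−1} = 6 (mod 11).
  i = 2 (α = 4): (4−10)(4−8)(4−5)(4−3) = (−6)·(−4)·(−1)·1 = −24 ≡ 9, so v_2 = 9^{−1} = 5 (mod 11).
  i = 3 (α = 8): (8−10)(8−4)(8−5)(8−3) = (−2)·4·3·5 = −120 ≡ 1, so v_3 = 1^{−1} = 1 (mod 11).
  i = 4 (α = 5): (5−10)(5−4)(5−8)(5−3) = (−5)·1·(−3)·2 = 30 ≡ 8, so v_4 = 8^{−1} = 7 (mod 11).
  i = 5 (α = 3): (3−10)(3−4)(3−8)(3−5) = (−7)·(−1)·(−5)·(−2) = 70 ≡ 4, so v_5 = 4^{−1} = 3 (mod 11).
  v = [6, 5, 1, 7, 3].
Step 2: syndromes of r = [6, 8, 3, 2, 1] (all sums mod 11).
  S_0 = Σ v_i r_i = 6·6 + 5·8 + 1·3 + 7·2 + 3·1 = 96 ≡ 8.
  S_1 = Σ v_i α_i r_i = 6·10·6 + 5·4·8 + 1·8·3 + 7·5·2 + 3·3·1 = 623 ≡ 7.
  α_i^2 mod 11 = [1, 5, 9, 3, 9].
  S_2 = Σ v_i α_i^2 r_i = 6·1·6 + 5·5·8 + 1·9·3 + 7·3·2 + 3·9·1 = 332 ≡ 2.
  S = (8, 7, 2) ≠ 0, so r is not a codeword (an error is present).
Step 3: locate the error. For a single error e at position i, S_ℓ = v_i·e·α_i^ℓ, so α_err = S_1/S_0.
  S_0^{−1} = 8^{−1} = 7 (mod 11), so α_err = 7·7 = 49 ≡ 5 = α_4. Error position i = 4.
  Consistency check: S_2/S_1 = 2·8 = 16 ≡ 5 = α_err ✓ (single-error assumption holds).
Step 4: error magnitude e = S_0/v_4 = S_0·∏_{j≠4}(α_4 − α_j) = 8·8 = 64 ≡ 9 (mod 11).
Step 5: correct position 4: c_4 = r_4 − e = 2 − 9 ≡ 4 (mod 11). Hence c = [6, 8, 3, 4, 1].
  Check: interpolating c through the α_i gives m(x) = 2 + 7·x (degree < 2) with m(α_i) = c_i for every i, so c is indeed a codeword.


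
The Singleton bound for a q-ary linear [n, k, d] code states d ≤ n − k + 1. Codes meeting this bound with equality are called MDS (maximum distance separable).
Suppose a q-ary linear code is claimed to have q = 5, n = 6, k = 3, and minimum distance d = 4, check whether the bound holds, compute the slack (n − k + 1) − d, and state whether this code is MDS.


Singleton RHS = n − k + 1 = 4, slack = 0, bound satisfied, MDS.

Singleton bound: d ≤ n − k + 1.
Here n = 6, k = 3, so n − k + 1 = 4.
Given d = 4, check d ≤ 4: YES.
Slack = (n − k + 1) − d = 0.
The code is MDS (slack = 0).
Description: the claimed parameters are [6, 3, 4]_5; such a code would be MDS (meets Singleton bound).


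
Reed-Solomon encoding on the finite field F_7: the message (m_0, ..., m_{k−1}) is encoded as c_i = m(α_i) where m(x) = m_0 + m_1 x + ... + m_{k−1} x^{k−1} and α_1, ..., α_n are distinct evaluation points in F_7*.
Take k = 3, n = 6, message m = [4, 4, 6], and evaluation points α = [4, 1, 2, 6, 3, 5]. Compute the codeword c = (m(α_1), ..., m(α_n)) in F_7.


c = [4, 0, 1, 6, 0, 6]

Message polynomial: m(x) = 4 + 4·x + 6·x^2 (mod 7).
For each evaluation point α_i, compute m(α_i) mod 7:
  α_1 = 4: Horner steps 6 → 0 → 4, so m(4) = 4.
  α_2 = 1: Horner steps 6 → 3 → 0, so m(1) = 0.
  α_3 = 2: Horner steps 6 → 2 → 1, so m(2) = 1.
  α_4 = 6: Horner steps 6 → 5 → 6, so m(6) = 6.
  α_5 = 3: Horner steps 6 → 1 → 0, so m(3) = 0.
  α_6 = 5: Horner steps 6 → 6 → 6, so m(5) = 6.
Codeword c = [4, 0, 1, 6, 0, 6] ∈ F_7^6.


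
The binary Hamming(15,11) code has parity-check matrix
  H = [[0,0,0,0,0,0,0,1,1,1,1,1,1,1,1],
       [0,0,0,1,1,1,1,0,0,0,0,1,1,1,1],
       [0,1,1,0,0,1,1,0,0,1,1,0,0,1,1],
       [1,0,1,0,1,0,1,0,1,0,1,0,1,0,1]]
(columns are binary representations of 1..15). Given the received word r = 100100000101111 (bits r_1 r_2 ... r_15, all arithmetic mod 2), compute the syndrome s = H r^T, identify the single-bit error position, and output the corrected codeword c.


s = (1, 1, 1, 1)^T, error position = 15, corrected codeword c = 100100000101110

Compute s = H r^T mod 2 one row at a time:
  s_1 = 0 + 0 + 1 + 0 + 1 + 1 + 1 + 1 = 5 ≡ 1 (mod 2).
  s_2 = 1 + 0 + 0 + 0 + 1 + 1 + 1 + 1 = 5 ≡ 1 (mod 2).
  s_3 = 0 + 0 + 0 + 0 + 1 + 0 + 1 + 1 = 3 ≡ 1 (mod 2).
  s_4 = 1 + 0 + 0 + 0 + 0 + 0 + 1 + 1 = 3 ≡ 1 (mod 2).
s = (1, 1, 1, 1)^T — this equals column 15 of H (binary 1111), so error is at position 15.
Correct: flip bit 15 of r = 100100000101111 to get c = 100100000101110.


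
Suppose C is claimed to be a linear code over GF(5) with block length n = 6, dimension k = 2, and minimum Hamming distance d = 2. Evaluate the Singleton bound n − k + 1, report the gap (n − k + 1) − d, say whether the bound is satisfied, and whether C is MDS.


Singleton RHS = n − k + 1 = 5, slack = 3, bound satisfied, not MDS.

Singleton bound: d ≤ n − k + 1.
Here n = 6, k = 2, so n − k + 1 = 5.
Given d = 2, check d ≤ 5: YES.
Slack = (n − k + 1) − d = 3.
The code is NOT MDS (slack = 3 > 0).
Description: the claimed parameters are [6, 2, 2]_5; such a code would be non-MDS.


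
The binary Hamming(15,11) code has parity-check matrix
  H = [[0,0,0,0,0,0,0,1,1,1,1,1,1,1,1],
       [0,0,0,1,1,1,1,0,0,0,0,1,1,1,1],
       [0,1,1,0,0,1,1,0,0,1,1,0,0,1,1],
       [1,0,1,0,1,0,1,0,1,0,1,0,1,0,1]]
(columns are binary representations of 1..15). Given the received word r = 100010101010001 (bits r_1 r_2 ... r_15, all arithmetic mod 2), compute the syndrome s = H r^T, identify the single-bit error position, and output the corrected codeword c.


s = (1, 1, 1, 0)^T, error position = 14, corrected codeword c = 100010101010011

Compute s = H r^T mod 2 one row at a time:
  s_1 = 0 + 1 + 0 + 1 + 0 + 0 + 0 + 1 = 3 ≡ 1 (mod 2).
  s_2 = 0 + 1 + 0 + 1 + 0 + 0 + 0 + 1 = 3 ≡ 1 (mod 2).
  s_3 = 0 + 0 + 0 + 1 + 0 + 1 + 0 + 1 = 3 ≡ 1 (mod 2).
  s_4 = 1 + 0 + 1 + 1 + 1 + 1 + 0 + 1 = 6 ≡ 0 (mod 2).
s = (1, 1, 1, 0)^T — this equals column 14 of H (binary 1110), so error is at position 14.
Correct: flip bit 14 of r = 100010101010001 to get c = 100010101010011.


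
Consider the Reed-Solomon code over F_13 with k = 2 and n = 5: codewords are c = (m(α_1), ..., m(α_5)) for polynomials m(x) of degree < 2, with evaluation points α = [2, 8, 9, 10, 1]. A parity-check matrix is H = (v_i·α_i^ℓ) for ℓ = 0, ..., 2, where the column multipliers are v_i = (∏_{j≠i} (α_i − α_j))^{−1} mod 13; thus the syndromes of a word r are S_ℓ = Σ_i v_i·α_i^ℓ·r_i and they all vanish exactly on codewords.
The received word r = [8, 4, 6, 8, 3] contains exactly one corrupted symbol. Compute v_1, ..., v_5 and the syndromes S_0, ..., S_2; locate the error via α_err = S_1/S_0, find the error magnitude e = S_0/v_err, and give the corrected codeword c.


S = (8, 3, 6), error at position 1, error magnitude e = 3, c = [5, 4, 6, 8, 3].

Step 1: column multipliers v_i = (∏_{j≠i}(α_i − α_j))^{−1} mod 13.
  i = 1 (α = 2): (2−8)(2−9)(2−10)(2−1) = (−6)·(−7)·(−8)·1 = −336 ≡ 2, so v_1 = 2^{−1} = 7 (mod 13).
  i = 2 (α = 8): (8−2)(8−9)(8−10)(8−1) = 6·(−1)·(−2)·7 = 84 ≡ 6, so v_2 = 6^{−1} = 11 (mod 13).
  i = 3 (α = 9): (9−2)(9−8)(9−10)(9−1) = 7·1·(−1)·8 = −56 ≡ 9, so v_3 = 9^{−1} = 3 (mod 13).
  i = 4 (α = 10): (10−2)(10−8)(10−9)(10−1) = 8·2·1·9 = 144 ≡ 1, so v_4 = 1^{−1} = 1 (mod 13).
  i = 5 (α = 1): (1−2)(1−8)(1−9)(1−10) = (−1)·(−7)·(−8)·(−9) = 504 ≡ 10, so v_5 = 10^{−1} = 4 (mod 13).
  v = [7, 11, 3, 1, 4].
Step 2: syndromes of r = [8, 4, 6, 8, 3] (all sums mod 13).
  S_0 = Σ v_i r_i = 7·8 + 11·4 + 3·6 + 1·8 + 4·3 = 138 ≡ 8.
  S_1 = Σ v_i α_i r_i = 7·2·8 + 11·8·4 + 3·9·6 + 1·10·8 + 4·1·3 = 718 ≡ 3.
  α_i^2 mod 13 = [4, 12, 3, 9, 1].
  S_2 = Σ v_i α_i^2 r_i = 7·4·8 + 11·12·4 + 3·3·6 + 1·9·8 + 4·1·3 = 890 ≡ 6.
  S = (8, 3, 6) ≠ 0, so r is not a codeword (an error is present).
Step 3: locate the error. For a single error e at position i, S_ℓ = v_i·e·α_i^ℓ, so α_err = S_1/S_0.
  S_0^{−1} = 8^{−1} = 5 (mod 13), so α_err = 3·5 = 15 ≡ 2 = α_1. Error position i = 1.
  Consistency check: S_2/S_1 = 6·9 = 54 ≡ 2 = α_err ✓ (single-error assumption holds).
Step 4: error magnitude e = S_0/v_1 = S_0·∏_{j≠1}(α_1 − α_j) = 8·2 = 16 ≡ 3 (mod 13).
Step 5: correct position 1: c_1 = r_1 − e = 8 − 3 ≡ 5 (mod 13). Hence c = [5, 4, 6, 8, 3].
  Check: interpolating c through the α_i gives m(x) = 1 + 2·x (degree < 2) with m(α_i) = c_i for every i, so c is indeed a codeword.


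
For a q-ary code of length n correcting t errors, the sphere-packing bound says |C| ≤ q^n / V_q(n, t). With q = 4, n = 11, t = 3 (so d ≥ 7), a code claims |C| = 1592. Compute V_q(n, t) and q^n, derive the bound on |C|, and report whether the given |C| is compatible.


V_q(n, t) = 4984, q^n = 4194304, Hamming bound = 841, |C| = 1592 > bound (violated).

Step 1: Compute V_q(n, t) = Σ_{j=0}^3 C(n, j) (q−1)^j.
  j = 0: C(11,0)·(3)^0 = 1·1 = 1.
  j = 1: C(11,1)·(3)^1 = 11·3 = 33.
  j = 2: C(11,2)·(3)^2 = 55·9 = 495.
  j = 3: C(11,3)·(3)^3 = 165·27 = 4455.
  V_q(n, t) = 1 + 33 + 495 + 4455 = 4984.
Step 2: q^n = 4^11 = 4194304.
Step 3: Hamming bound ⌊q^n / V_q(n,t)⌋ = ⌊4194304/4984⌋ = 841.
Step 4: Compare |C| = 1592 to 841: violated.
The claimed |C| lies above the Hamming bound, so no 4-ary code of length 11 with d ≥ 7 can have 1592 codewords.


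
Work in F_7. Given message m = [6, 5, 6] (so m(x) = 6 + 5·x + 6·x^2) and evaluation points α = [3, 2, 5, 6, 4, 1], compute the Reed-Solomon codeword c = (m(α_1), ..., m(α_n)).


c = [5, 5, 6, 0, 3, 3]

Message polynomial: m(x) = 6 + 5·x + 6·x^2 (mod 7).
For each evaluation point α_i, compute m(α_i) mod 7:
  α_1 = 3: Horner steps 6 → 2 → 5, so m(3) = 5.
  α_2 = 2: Horner steps 6 → 3 → 5, so m(2) = 5.
  α_3 = 5: Horner steps 6 → 0 → 6, so m(5) = 6.
  α_4 = 6: Horner steps 6 → 6 → 0, so m(6) = 0.
  α_5 = 4: Horner steps 6 → 1 → 3, so m(4) = 3.
  α_6 = 1: Horner steps 6 → 4 → 3, so m(1) = 3.
Codeword c = [5, 5, 6, 0, 3, 3] ∈ F_7^6.
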